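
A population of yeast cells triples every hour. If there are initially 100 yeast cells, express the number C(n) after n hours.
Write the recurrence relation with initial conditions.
Each hour multiplies the count by 3, so the count after n hours depends only on the count after n-1 hours: C(n) = 3 × C(n-1). The starting count gives C(0) = 100.
Unrolling n times gives the closed form C(n) = 100 × 3ⁿ.

C(n) = 3 × C(n-1), C(0) = 100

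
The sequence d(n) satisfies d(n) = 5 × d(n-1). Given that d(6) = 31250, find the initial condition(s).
In general d(n) = 5ⁿ · d(0). At n = 6: d(0) = d(6) / 5^6 = 31250 / 15625 = 2.

d(0) = 2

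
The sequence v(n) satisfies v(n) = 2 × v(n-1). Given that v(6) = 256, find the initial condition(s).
In general v(n) = 2ⁿ · v(0). At n = 6: v(0) = v(6) / 2^6 = 256 / 64 = 4.

v(0) = 4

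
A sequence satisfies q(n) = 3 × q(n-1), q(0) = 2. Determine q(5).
Computing step by step:
q(0) = 2
q(1) = 3 × 2 = 6
q(2) = 3 × 6 = 18
q(3) = 3 × 18 = 54
q(4) = 3 × 54 = 162
q(5) = 3 × 162 = 486

486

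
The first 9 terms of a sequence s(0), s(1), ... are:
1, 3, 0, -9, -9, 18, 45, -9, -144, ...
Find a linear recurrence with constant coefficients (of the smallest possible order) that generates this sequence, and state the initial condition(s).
Look for the lowest-order linear relation among consecutive terms.
Observation: s(n) - 1·s(n-1) - (-3)·s(n-2) = 0 holds for the shown terms, and no order-1 relation s(n) = α·s(n-1) + β fits.
Check at n=3: 1·0 + (-3)·3 = -9. ✓

s(n) = s(n-1) - 3s(n-2), s(0) = 1, s(1) = 3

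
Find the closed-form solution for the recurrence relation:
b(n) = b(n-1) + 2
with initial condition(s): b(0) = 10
Recurrence: b(n) = b(n-1) + 2, initial: b(0) = 10.
Each step adds 2, so b(n) = b(0) + 2n = 2n + 10.

b(n) = 2n + 10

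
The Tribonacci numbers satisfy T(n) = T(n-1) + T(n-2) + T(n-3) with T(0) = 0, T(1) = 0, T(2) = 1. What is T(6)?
Computing the sequence terms:
0, 0, 1, 1, 2, 4, 7

7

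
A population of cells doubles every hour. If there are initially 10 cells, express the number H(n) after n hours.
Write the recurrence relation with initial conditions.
Each hour multiplies the count by 2, so the count after n hours depends only on the count after n-1 hours: H(n) = 2 × H(n-1). The starting count gives H(0) = 10.
Unrolling n times gives the closed form H(n) = 10 × 2ⁿ.

H(n) = 2 × H(n-1), H(0) = 10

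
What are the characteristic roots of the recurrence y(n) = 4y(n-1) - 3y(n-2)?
Substitute y(n) = rⁿ and divide through by rⁿ⁻²: r² - 4r + 3 = 0
Factor: (r - 3)(r - 1) = 0, so r = 3, 1.
General solution: y(n) = A·3ⁿ + B·1ⁿ

Characteristic: r² - 4r + 3 = 0, Roots: r = 3, 1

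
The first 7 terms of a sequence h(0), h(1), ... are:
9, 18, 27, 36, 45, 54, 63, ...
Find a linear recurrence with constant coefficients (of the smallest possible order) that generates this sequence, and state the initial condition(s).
Look for the lowest-order linear relation among consecutive terms.
Observation: consecutive differences are constant (= 9).
Check at n=2: 1·18 + 9 = 27. ✓

h(n) = h(n-1) + 9, h(0) = 9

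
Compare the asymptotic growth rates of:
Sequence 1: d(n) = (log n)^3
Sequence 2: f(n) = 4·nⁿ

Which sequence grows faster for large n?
Comparing growth rates:
Growth-rate hierarchy: log n ≺ any polynomial ≺ any exponential cⁿ (c>1) ≺ n! ≺ nⁿ.
super-exponential nⁿ dominates polylogarithmic (log n)^3 asymptotically.

f(n) grows faster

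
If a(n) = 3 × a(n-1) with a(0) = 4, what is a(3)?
Computing step by step:
a(0) = 4
a(1) = 3 × 4 = 12
a(2) = 3 × 12 = 36
a(3) = 3 × 36 = 108

108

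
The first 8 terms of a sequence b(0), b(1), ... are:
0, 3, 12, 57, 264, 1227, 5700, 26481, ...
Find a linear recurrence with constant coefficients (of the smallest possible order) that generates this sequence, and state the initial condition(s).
Look for the lowest-order linear relation among consecutive terms.
Observation: b(n) - 4·b(n-1) - (3)·b(n-2) = 0 holds for the shown terms, and no order-1 relation b(n) = α·b(n-1) + β fits.
Check at n=3: 4·12 + (3)·3 = 57. ✓

b(n) = 4b(n-1) + 3b(n-2), b(0) = 0, b(1) = 3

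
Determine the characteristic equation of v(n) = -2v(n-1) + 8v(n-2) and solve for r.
Substitute v(n) = rⁿ and divide through by rⁿ⁻²: r² + 2r - 8 = 0
Factor: (r - 2)(r + 4) = 0, so r = 2, -4.
General solution: v(n) = A·2ⁿ + B·(-4)ⁿ

Characteristic: r² + 2r - 8 = 0, Roots: r = 2, -4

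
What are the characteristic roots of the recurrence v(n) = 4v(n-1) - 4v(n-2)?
Substitute v(n) = rⁿ and divide through by rⁿ⁻²: r² - 4r + 4 = 0
Factor: (r - 2)² = 0, so r = 2 (double root).
General solution: v(n) = (A + Bn)·2ⁿ

Characteristic: r² - 4r + 4 = 0, Roots: r = 2 (double root)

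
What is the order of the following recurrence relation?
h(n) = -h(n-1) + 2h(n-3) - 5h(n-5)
The order is the largest lag k for which h(n-k) appears. Here the deepest term is h(n-5), so the order is 5.

Order 5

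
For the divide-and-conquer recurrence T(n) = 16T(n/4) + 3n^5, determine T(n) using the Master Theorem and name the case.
Master Theorem template: T(n) = a·T(n/b) + f(n).
Here: a=16, b=4, f(n)=3n^5
Compute log_b(a) = log_4(16) = 2.
f(n) = 3n^5 = Ω(n^(2+ε)) with ε = 3, and the regularity condition holds (a·f(n/b) = (a/b^5)·f(n) with a/b^5 = 4^-3 < 1). Case 3: T(n) = Θ(f(n)) = Θ(n^5).

Case 3: T(n) = Θ(n^5)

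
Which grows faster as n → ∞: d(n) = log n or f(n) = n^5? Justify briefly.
Comparing growth rates:
Growth-rate hierarchy: log n ≺ any polynomial ≺ any exponential cⁿ (c>1) ≺ n! ≺ nⁿ.
polynomial degree 5 dominates logarithmic asymptotically.

f(n) grows faster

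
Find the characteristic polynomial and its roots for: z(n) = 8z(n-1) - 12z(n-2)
Substitute z(n) = rⁿ and divide through by rⁿ⁻²: r² - 8r + 12 = 0
Factor: (r - 2)(r - 6) = 0, so r = 2, 6.
General solution: z(n) = A·2ⁿ + B·6ⁿ

Characteristic: r² - 8r + 12 = 0, Roots: r = 2, 6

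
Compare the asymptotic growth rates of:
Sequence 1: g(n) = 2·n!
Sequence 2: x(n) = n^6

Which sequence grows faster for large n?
Comparing growth rates:
Growth-rate hierarchy: log n ≺ any polynomial ≺ any exponential cⁿ (c>1) ≺ n! ≺ nⁿ.
factorial dominates polynomial degree 6 asymptotically.

g(n) grows faster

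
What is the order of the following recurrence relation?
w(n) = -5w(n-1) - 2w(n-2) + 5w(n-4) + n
The order is the largest lag k for which w(n-k) appears. Here the deepest term is w(n-4) (the n term is non-homogeneous and does not affect the order), so the order is 4.

Order 4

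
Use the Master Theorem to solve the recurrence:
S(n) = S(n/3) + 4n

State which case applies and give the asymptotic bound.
Master Theorem template: S(n) = a·S(n/b) + f(n).
Here: a=1, b=3, f(n)=4n
Compute log_b(a) = log_3(1) = 0.
f(n) = 4n = Ω(n^(0+ε)) with ε = 1, and the regularity condition holds (a·f(n/b) = (a/b^1)·f(n) with a/b^1 = 3^-1 < 1). Case 3: S(n) = Θ(f(n)) = Θ(n).

Case 3: S(n) = Θ(n)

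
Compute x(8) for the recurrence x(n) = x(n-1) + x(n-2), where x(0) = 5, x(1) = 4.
Computing the sequence terms:
5, 4, 9, 13, 22, 35, 57, 92, 149

149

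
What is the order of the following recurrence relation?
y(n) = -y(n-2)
The order is the largest lag k for which y(n-k) appears. Here the deepest term is y(n-2), so the order is 2.

Order 2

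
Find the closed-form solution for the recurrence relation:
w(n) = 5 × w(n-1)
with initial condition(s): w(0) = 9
Recurrence: w(n) = 5 × w(n-1), initial: w(0) = 9.
Each term is 5 times the previous, so this is geometric with ratio 5. After n steps: w(n) = w(0)·5ⁿ = 9·5ⁿ.

w(n) = 9·5ⁿ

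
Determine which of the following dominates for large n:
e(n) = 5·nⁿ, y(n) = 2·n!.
Comparing growth rates:
Growth-rate hierarchy: log n ≺ any polynomial ≺ any exponential cⁿ (c>1) ≺ n! ≺ nⁿ.
super-exponential nⁿ dominates factorial asymptotically.

e(n) grows faster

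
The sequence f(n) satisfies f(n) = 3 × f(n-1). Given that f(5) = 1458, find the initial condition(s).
In general f(n) = 3ⁿ · f(0). At n = 5: f(0) = f(5) / 3^5 = 1458 / 243 = 6.

f(0) = 6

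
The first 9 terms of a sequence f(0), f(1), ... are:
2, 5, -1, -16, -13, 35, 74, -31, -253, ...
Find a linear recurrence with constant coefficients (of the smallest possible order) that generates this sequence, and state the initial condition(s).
Look for the lowest-order linear relation among consecutive terms.
Observation: f(n) - 1·f(n-1) - (-3)·f(n-2) = 0 holds for the shown terms, and no order-1 relation f(n) = α·f(n-1) + β fits.
Check at n=3: 1·-1 + (-3)·5 = -16. ✓

f(n) = f(n-1) - 3f(n-2), f(0) = 2, f(1) = 5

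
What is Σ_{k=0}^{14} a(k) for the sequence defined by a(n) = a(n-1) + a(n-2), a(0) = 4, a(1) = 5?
Computing the sequence terms: 4, 5, 9, 14, 23, 37, 60, 97, 157, 254, 411, 665, 1076, 1741, 2817
Adding these values together:

7370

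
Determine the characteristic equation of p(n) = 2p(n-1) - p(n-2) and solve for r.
Substitute p(n) = rⁿ and divide through by rⁿ⁻²: r² - 2r + 1 = 0
Factor: (r - 1)² = 0, so r = 1 (double root).
General solution: p(n) = (A + Bn)·1ⁿ

Characteristic: r² - 2r + 1 = 0, Roots: r = 1 (double root)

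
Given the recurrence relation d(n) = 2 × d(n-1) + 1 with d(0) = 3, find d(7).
Computing step by step:
d(0) = 3
d(1) = 2 × 3 + 1 = 7
d(2) = 2 × 7 + 1 = 15
d(3) = 2 × 15 + 1 = 31
d(4) = 2 × 31 + 1 = 63
d(5) = 2 × 63 + 1 = 127
d(6) = 2 × 127 + 1 = 255
d(7) = 2 × 255 + 1 = 511

511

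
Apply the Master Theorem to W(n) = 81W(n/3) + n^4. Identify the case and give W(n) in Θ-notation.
Master Theorem template: W(n) = a·W(n/b) + f(n).
Here: a=81, b=3, f(n)=n^4
Compute log_b(a) = log_3(81) = 4.
f(n) = n^4 = Θ(n^4). Case 2: W(n) = Θ(n^4 log n).

Case 2: W(n) = Θ(n^4 log n)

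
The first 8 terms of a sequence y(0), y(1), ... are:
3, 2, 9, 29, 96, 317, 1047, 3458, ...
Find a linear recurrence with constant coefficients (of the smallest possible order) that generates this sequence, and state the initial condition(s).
Look for the lowest-order linear relation among consecutive terms.
Observation: y(n) - 3·y(n-1) - (1)·y(n-2) = 0 holds for the shown terms, and no order-1 relation y(n) = α·y(n-1) + β fits.
Check at n=3: 3·9 + (1)·2 = 29. ✓

y(n) = 3y(n-1) + y(n-2), y(0) = 3, y(1) = 2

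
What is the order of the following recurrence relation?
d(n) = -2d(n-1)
The order is the largest lag k for which d(n-k) appears. Here the deepest term is d(n-1), so the order is 1.

Order 1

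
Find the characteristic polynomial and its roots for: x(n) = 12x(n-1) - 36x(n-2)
Substitute x(n) = rⁿ and divide through by rⁿ⁻²: r² - 12r + 36 = 0
Factor: (r - 6)² = 0, so r = 6 (double root).
General solution: x(n) = (A + Bn)·6ⁿ

Characteristic: r² - 12r + 36 = 0, Roots: r = 6 (double root)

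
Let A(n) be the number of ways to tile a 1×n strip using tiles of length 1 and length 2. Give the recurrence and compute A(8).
Condition on the last tile: it has length 1 (leaving a 1×(n-1) strip) or length 2 (leaving a 1×(n-2) strip), so A(n) = A(n-1) + A(n-2) (order-2 linear recurrence).
For 0 ≤ i < 2 only unit tiles fit, so A(i) = 1.
Iterating the recurrence: A(2) = 2, A(3) = 3, A(4) = 5, A(5) = 8, A(6) = 13, A(7) = 21, A(8) = 34.

A(n) = A(n-1) + A(n-2), with A(i) = 1 for 0 ≤ i < 2; A(8) = 34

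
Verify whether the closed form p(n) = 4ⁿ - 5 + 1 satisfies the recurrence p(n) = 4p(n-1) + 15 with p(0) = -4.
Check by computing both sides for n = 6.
From the recurrence with p(0) = -4:
  p(0) = -4, p(1) = -1, p(2) = 11, p(3) = 59, p(4) = 251, p(5) = 1019, p(6) = 4091
  so the recurrence gives p(6) = 4091.
From the proposed closed form p(n) = 4ⁿ - 5 + 1:
  p(6) = 4092.
The recurrence gives 4091 but the closed form gives 4092, so the closed form does not satisfy the recurrence.

No, the closed form is incorrect.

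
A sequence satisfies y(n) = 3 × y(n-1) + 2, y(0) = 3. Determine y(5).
Computing step by step:
y(0) = 3
y(1) = 3 × 3 + 2 = 11
y(2) = 3 × 11 + 2 = 35
y(3) = 3 × 35 + 2 = 107
y(4) = 3 × 107 + 2 = 323
y(5) = 3 × 323 + 2 = 971

971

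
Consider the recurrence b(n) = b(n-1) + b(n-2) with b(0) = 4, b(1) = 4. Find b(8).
Computing the sequence terms:
4, 4, 8, 12, 20, 32, 52, 84, 136

136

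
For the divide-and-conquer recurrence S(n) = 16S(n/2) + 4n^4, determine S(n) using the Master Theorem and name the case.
Master Theorem template: S(n) = a·S(n/b) + f(n).
Here: a=16, b=2, f(n)=4n^4
Compute log_b(a) = log_2(16) = 4.
f(n) = 4n^4 = Θ(n^4). Case 2: S(n) = Θ(n^4 log n).

Case 2: S(n) = Θ(n^4 log n)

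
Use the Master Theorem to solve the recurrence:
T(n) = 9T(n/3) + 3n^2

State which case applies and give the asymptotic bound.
Master Theorem template: T(n) = a·T(n/b) + f(n).
Here: a=9, b=3, f(n)=3n^2
Compute log_b(a) = log_3(9) = 2.
f(n) = 3n^2 = Θ(n^2). Case 2: T(n) = Θ(n^2 log n).

Case 2: T(n) = Θ(n^2 log n)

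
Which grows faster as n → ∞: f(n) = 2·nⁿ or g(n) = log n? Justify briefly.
Comparing growth rates:
Growth-rate hierarchy: log n ≺ any polynomial ≺ any exponential cⁿ (c>1) ≺ n! ≺ nⁿ.
super-exponential nⁿ dominates logarithmic asymptotically.

f(n) grows faster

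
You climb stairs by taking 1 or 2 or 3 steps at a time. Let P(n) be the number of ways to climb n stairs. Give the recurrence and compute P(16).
Condition on the size of the last step (1 to 3): before it there were n-1, …, n-3 stairs climbed, and these cases are disjoint, so P(n) = P(n-1) + P(n-2) + P(n-3) (order-3 linear recurrence).
Initial conditions by direct count (compositions of i into parts ≤ 3): P(1) = 1; P(2) = 2; P(3) = 4.
Iterating the recurrence: P(4) = 7, P(5) = 13, P(6) = 24, P(7) = 44, P(8) = 81, P(9) = 149, P(10) = 274, P(11) = 504, P(12) = 927, P(13) = 1705, P(14) = 3136, P(15) = 5768, P(16) = 10609.

P(n) = P(n-1) + P(n-2) + P(n-3), P(1) = 1, P(2) = 2, P(3) = 4; P(16) = 10609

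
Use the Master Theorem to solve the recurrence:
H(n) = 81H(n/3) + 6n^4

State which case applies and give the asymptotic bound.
Master Theorem template: H(n) = a·H(n/b) + f(n).
Here: a=81, b=3, f(n)=6n^4
Compute log_b(a) = log_3(81) = 4.
f(n) = 6n^4 = Θ(n^4). Case 2: H(n) = Θ(n^4 log n).

Case 2: H(n) = Θ(n^4 log n)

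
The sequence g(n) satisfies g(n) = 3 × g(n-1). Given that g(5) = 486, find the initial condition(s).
In general g(n) = 3ⁿ · g(0). At n = 5: g(0) = g(5) / 3^5 = 486 / 243 = 2.

g(0) = 2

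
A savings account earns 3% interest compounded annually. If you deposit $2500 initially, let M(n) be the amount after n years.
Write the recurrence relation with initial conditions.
Each year the balance grows by 3%, i.e. is multiplied by 1 + 3/100 = 1.03, so M(n) = 1.03 × M(n-1). The initial deposit gives M(0) = 2500.
Unrolling gives the closed form M(n) = 2500 × (1.03)ⁿ.

M(n) = 1.03 × M(n-1), M(0) = 2500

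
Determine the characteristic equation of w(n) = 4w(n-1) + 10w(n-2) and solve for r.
Substitute w(n) = rⁿ and divide through by rⁿ⁻²: r² - 4r - 10 = 0
Discriminant: 4² + 4·10 = 56, not a perfect square, so by the quadratic formula r = (4 ± √56)/2.
General solution: w(n) = A·r₁ⁿ + B·r₂ⁿ where r₁,r₂ = (4 ± √56)/2

Characteristic: r² - 4r - 10 = 0, Roots: r = (4 ± √56)/2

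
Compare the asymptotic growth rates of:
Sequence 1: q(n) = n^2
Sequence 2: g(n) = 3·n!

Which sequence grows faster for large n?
Comparing growth rates:
Growth-rate hierarchy: log n ≺ any polynomial ≺ any exponential cⁿ (c>1) ≺ n! ≺ nⁿ.
factorial dominates polynomial degree 2 asymptotically.

g(n) grows faster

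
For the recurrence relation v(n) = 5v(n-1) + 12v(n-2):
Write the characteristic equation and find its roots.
Substitute v(n) = rⁿ and divide through by rⁿ⁻²: r² - 5r - 12 = 0
Discriminant: 5² + 4·12 = 73, not a perfect square, so by the quadratic formula r = (5 ± √73)/2.
General solution: v(n) = A·r₁ⁿ + B·r₂ⁿ where r₁,r₂ = (5 ± √73)/2

Characteristic: r² - 5r - 12 = 0, Roots: r = (5 ± √73)/2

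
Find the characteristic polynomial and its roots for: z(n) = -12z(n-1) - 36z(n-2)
Substitute z(n) = rⁿ and divide through by rⁿ⁻²: r² + 12r + 36 = 0
Factor: (r + 6)² = 0, so r = -6 (double root).
General solution: z(n) = (A + Bn)·(-6)ⁿ

Characteristic: r² + 12r + 36 = 0, Roots: r = -6 (double root)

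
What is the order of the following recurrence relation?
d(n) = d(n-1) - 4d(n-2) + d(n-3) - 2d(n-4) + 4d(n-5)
The order is the largest lag k for which d(n-k) appears. Here the deepest term is d(n-5), so the order is 5.

Order 5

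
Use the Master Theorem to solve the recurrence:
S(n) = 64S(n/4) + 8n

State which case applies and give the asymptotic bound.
Master Theorem template: S(n) = a·S(n/b) + f(n).
Here: a=64, b=4, f(n)=8n
Compute log_b(a) = log_4(64) = 3.
f(n) = 8n = O(n^(3-ε)) with ε = 2. Case 1: S(n) = Θ(n^log_b(a)) = Θ(n^3).

Case 1: S(n) = Θ(n^3)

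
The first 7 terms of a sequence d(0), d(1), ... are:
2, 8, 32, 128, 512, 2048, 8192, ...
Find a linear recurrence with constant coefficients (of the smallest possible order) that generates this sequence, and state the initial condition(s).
Look for the lowest-order linear relation among consecutive terms.
Observation: each term is 4× the previous.
Check at n=2: 4·8 = 32. ✓

d(n) = 4 × d(n-1), d(0) = 2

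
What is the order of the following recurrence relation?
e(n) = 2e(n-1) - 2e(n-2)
The order is the largest lag k for which e(n-k) appears. Here the deepest term is e(n-2), so the order is 2.

Order 2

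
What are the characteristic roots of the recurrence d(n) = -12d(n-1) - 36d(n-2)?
Substitute d(n) = rⁿ and divide through by rⁿ⁻²: r² + 12r + 36 = 0
Factor: (r + 6)² = 0, so r = -6 (double root).
General solution: d(n) = (A + Bn)·(-6)ⁿ

Characteristic: r² + 12r + 36 = 0, Roots: r = -6 (double root)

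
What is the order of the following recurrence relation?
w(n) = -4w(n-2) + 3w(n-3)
The order is the largest lag k for which w(n-k) appears. Here the deepest term is w(n-3), so the order is 3.

Order 3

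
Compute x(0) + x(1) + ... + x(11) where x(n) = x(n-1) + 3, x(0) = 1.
Computing the sequence terms: 1, 4, 7, 10, 13, 16, 19, 22, 25, 28, 31, 34
Adding these values together:

210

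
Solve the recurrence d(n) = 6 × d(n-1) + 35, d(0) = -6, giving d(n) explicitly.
Recurrence: d(n) = 6 × d(n-1) + 35, initial: d(0) = -6.
Try d(n) = A·6ⁿ + C. Substituting: A·6ⁿ + C = 6(A·6ⁿ⁻¹ + C) + 35 = A·6ⁿ + 6C + 35, so C = 6C + 35, giving C = -7. Then d(0) = A - 7 = -6 gives A = 1.

d(n) = 6ⁿ - 7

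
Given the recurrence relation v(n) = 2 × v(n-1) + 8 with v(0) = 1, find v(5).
Computing step by step:
v(0) = 1
v(1) = 2 × 1 + 8 = 10
v(2) = 2 × 10 + 8 = 28
v(3) = 2 × 28 + 8 = 64
v(4) = 2 × 64 + 8 = 136
v(5) = 2 × 136 + 8 = 280

280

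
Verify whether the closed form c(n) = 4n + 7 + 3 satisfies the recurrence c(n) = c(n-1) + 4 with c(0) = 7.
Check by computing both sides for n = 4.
From the recurrence with c(0) = 7:
  c(0) = 7, c(1) = 11, c(2) = 15, c(3) = 19, c(4) = 23
  so the recurrence gives c(4) = 23.
From the proposed closed form c(n) = 4n + 7 + 3:
  c(4) = 26.
The recurrence gives 23 but the closed form gives 26, so the closed form does not satisfy the recurrence.

No, the closed form is incorrect.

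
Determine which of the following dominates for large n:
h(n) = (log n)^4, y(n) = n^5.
Comparing growth rates:
Growth-rate hierarchy: log n ≺ any polynomial ≺ any exponential cⁿ (c>1) ≺ n! ≺ nⁿ.
polynomial degree 5 dominates polylogarithmic (log n)^4 asymptotically.

y(n) grows faster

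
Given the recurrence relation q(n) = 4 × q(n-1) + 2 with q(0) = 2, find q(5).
Computing step by step:
q(0) = 2
q(1) = 4 × 2 + 2 = 10
q(2) = 4 × 10 + 2 = 42
q(3) = 4 × 42 + 2 = 170
q(4) = 4 × 170 + 2 = 682
q(5) = 4 × 682 + 2 = 2730

2730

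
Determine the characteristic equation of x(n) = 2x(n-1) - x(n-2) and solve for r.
Substitute x(n) = rⁿ and divide through by rⁿ⁻²: r² - 2r + 1 = 0
Factor: (r - 1)² = 0, so r = 1 (double root).
General solution: x(n) = (A + Bn)·1ⁿ

Characteristic: r² - 2r + 1 = 0, Roots: r = 1 (double root)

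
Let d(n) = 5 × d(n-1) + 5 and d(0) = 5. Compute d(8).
Computing step by step:
d(0) = 5
d(1) = 5 × 5 + 5 = 30
d(2) = 5 × 30 + 5 = 155
d(3) = 5 × 155 + 5 = 780
d(4) = 5 × 780 + 5 = 3905
d(5) = 5 × 3905 + 5 = 19530
d(6) = 5 × 19530 + 5 = 97655
d(7) = 5 × 97655 + 5 = 488280
d(8) = 5 × 488280 + 5 = 2441405

2441405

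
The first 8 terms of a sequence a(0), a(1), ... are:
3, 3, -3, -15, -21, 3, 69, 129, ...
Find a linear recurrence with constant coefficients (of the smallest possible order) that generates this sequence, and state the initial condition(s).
Look for the lowest-order linear relation among consecutive terms.
Observation: a(n) - 2·a(n-1) - (-3)·a(n-2) = 0 holds for the shown terms, and no order-1 relation a(n) = α·a(n-1) + β fits.
Check at n=3: 2·-3 + (-3)·3 = -15. ✓

a(n) = 2a(n-1) - 3a(n-2), a(0) = 3, a(1) = 3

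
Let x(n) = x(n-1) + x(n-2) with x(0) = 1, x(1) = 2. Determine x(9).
Computing the sequence terms:
1, 2, 3, 5, 8, 13, 21, 34, 55, 89

89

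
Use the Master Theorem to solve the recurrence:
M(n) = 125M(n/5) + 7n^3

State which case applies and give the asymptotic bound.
Master Theorem template: M(n) = a·M(n/b) + f(n).
Here: a=125, b=5, f(n)=7n^3
Compute log_b(a) = log_5(125) = 3.
f(n) = 7n^3 = Θ(n^3). Case 2: M(n) = Θ(n^3 log n).

Case 2: M(n) = Θ(n^3 log n)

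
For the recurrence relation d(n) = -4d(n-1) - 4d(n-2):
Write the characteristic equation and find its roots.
Substitute d(n) = rⁿ and divide through by rⁿ⁻²: r² + 4r + 4 = 0
Factor: (r + 2)² = 0, so r = -2 (double root).
General solution: d(n) = (A + Bn)·(-2)ⁿ

Characteristic: r² + 4r + 4 = 0, Roots: r = -2 (double root)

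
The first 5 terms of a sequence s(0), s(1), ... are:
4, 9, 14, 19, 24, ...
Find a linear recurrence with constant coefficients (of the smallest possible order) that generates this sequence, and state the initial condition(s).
Look for the lowest-order linear relation among consecutive terms.
Observation: consecutive differences are constant (= 5).
Check at n=2: 1·9 + 5 = 14. ✓

s(n) = s(n-1) + 5, s(0) = 4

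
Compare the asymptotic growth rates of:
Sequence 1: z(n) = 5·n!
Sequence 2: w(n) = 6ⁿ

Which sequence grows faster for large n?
Comparing growth rates:
Growth-rate hierarchy: log n ≺ any polynomial ≺ any exponential cⁿ (c>1) ≺ n! ≺ nⁿ.
factorial dominates exponential base 6 asymptotically.

z(n) grows faster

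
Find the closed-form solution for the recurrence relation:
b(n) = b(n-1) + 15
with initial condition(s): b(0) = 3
Recurrence: b(n) = b(n-1) + 15, initial: b(0) = 3.
Each step adds 15, so b(n) = b(0) + 15n = 15n + 3.

b(n) = 15n + 3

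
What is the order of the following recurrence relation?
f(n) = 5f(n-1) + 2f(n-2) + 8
The order is the largest lag k for which f(n-k) appears. Here the deepest term is f(n-2) (the 8 term is non-homogeneous and does not affect the order), so the order is 2.

Order 2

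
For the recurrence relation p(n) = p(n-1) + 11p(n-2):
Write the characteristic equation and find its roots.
Substitute p(n) = rⁿ and divide through by rⁿ⁻²: r² - r - 11 = 0
Discriminant: 1² + 4·11 = 45, not a perfect square, so by the quadratic formula r = (1 ± √45)/2.
General solution: p(n) = A·r₁ⁿ + B·r₂ⁿ where r₁,r₂ = (1 ± √45)/2

Characteristic: r² - r - 11 = 0, Roots: r = (1 ± √45)/2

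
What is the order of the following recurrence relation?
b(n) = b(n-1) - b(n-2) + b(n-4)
The order is the largest lag k for which b(n-k) appears. Here the deepest term is b(n-4), so the order is 4.

Order 4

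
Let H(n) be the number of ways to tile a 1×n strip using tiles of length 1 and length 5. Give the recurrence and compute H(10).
Condition on the last tile: it has length 1 (leaving a 1×(n-1) strip) or length 5 (leaving a 1×(n-5) strip), so H(n) = H(n-1) + H(n-5) (order-5 linear recurrence).
For 0 ≤ i < 5 only unit tiles fit, so H(i) = 1.
Iterating the recurrence: H(5) = 2, H(6) = 3, H(7) = 4, H(8) = 5, H(9) = 6, H(10) = 8.

H(n) = H(n-1) + H(n-5), with H(i) = 1 for 0 ≤ i < 5; H(10) = 8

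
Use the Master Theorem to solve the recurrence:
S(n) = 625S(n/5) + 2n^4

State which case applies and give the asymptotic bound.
Master Theorem template: S(n) = a·S(n/b) + f(n).
Here: a=625, b=5, f(n)=2n^4
Compute log_b(a) = log_5(625) = 4.
f(n) = 2n^4 = Θ(n^4). Case 2: S(n) = Θ(n^4 log n).

Case 2: S(n) = Θ(n^4 log n)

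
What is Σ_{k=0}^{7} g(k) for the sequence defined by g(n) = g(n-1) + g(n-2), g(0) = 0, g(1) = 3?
Computing the sequence terms: 0, 3, 3, 6, 9, 15, 24, 39
Adding these values together:

99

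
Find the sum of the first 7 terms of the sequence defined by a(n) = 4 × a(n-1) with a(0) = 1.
Computing the sequence terms: 1, 4, 16, 64, 256, 1024, 4096
Adding these values together:

5461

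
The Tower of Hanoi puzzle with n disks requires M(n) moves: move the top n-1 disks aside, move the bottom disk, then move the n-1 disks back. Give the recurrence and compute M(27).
Moving n disks = move the top n-1 disks aside (M(n-1) moves) + move the largest disk (1 move) + move the n-1 disks back on top (M(n-1) moves), so M(n) = 2M(n-1) + 1, with M(1) = 1 (a single disk takes one move).
First terms: 1, 3, 7, 15, 31, 63, … — each is one less than a power of 2. Indeed M(n) + 1 = 2(M(n-1) + 1) with M(1) + 1 = 2, so M(n) + 1 = 2ⁿ and M(n) = 2ⁿ - 1.
Hence M(27) = 2^27 - 1 = 134217728 - 1 = 134217727.

M(n) = 2M(n-1) + 1, M(1) = 1; M(27) = 134217727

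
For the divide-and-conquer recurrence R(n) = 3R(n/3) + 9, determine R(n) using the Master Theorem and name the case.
Master Theorem template: R(n) = a·R(n/b) + f(n).
Here: a=3, b=3, f(n)=9
Compute log_b(a) = log_3(3) = 1.
f(n) = 9 = O(n^(1-ε)) with ε = 1. Case 1: R(n) = Θ(n^log_b(a)) = Θ(n).

Case 1: R(n) = Θ(n)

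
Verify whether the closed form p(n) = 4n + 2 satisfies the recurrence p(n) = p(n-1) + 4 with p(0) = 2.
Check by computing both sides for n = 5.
From the recurrence with p(0) = 2:
  p(0) = 2, p(1) = 6, p(2) = 10, p(3) = 14, p(4) = 18, p(5) = 22
  so the recurrence gives p(5) = 22.
From the proposed closed form p(n) = 4n + 2:
  p(5) = 22.
Both sides give 22 at n = 5, and the initial condition(s) match, so the closed form is consistent.

Yes, the closed form is correct.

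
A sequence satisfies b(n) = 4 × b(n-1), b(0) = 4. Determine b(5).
Computing step by step:
b(0) = 4
b(1) = 4 × 4 = 16
b(2) = 4 × 16 = 64
b(3) = 4 × 64 = 256
b(4) = 4 × 256 = 1024
b(5) = 4 × 1024 = 4096

4096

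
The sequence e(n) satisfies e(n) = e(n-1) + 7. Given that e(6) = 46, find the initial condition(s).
e(6) = e(0) + 6·7, so e(0) = 46 - 42 = 4.

e(0) = 4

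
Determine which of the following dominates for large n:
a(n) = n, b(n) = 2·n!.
Comparing growth rates:
Growth-rate hierarchy: log n ≺ any polynomial ≺ any exponential cⁿ (c>1) ≺ n! ≺ nⁿ.
factorial dominates polynomial degree 1 asymptotically.

b(n) grows faster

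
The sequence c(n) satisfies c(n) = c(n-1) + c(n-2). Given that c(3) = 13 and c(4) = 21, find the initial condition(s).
Work backwards using c(k) = c(k+2) - c(k+1):
c(2) = c(4) - c(3) = 21 - 13 = 8
c(1) = c(3) - c(2) = 13 - 8 = 5
c(0) = c(2) - c(1) = 8 - 5 = 3

c(0) = 3, c(1) = 5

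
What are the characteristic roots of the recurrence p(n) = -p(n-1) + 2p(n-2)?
Substitute p(n) = rⁿ and divide through by rⁿ⁻²: r² + r - 2 = 0
Factor: (r + 2)(r - 1) = 0, so r = -2, 1.
General solution: p(n) = A·(-2)ⁿ + B·1ⁿ

Characteristic: r² + r - 2 = 0, Roots: r = -2, 1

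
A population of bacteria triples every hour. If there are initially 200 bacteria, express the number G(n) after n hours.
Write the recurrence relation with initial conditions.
Each hour multiplies the count by 3, so the count after n hours depends only on the count after n-1 hours: G(n) = 3 × G(n-1). The starting count gives G(0) = 200.
Unrolling n times gives the closed form G(n) = 200 × 3ⁿ.

G(n) = 3 × G(n-1), G(0) = 200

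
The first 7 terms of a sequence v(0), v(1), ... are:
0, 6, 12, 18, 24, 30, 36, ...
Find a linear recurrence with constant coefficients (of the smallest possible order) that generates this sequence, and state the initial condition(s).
Look for the lowest-order linear relation among consecutive terms.
Observation: consecutive differences are constant (= 6).
Check at n=2: 1·6 + 6 = 12. ✓

v(n) = v(n-1) + 6, v(0) = 0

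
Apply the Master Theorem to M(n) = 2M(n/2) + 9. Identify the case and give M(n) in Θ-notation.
Master Theorem template: M(n) = a·M(n/b) + f(n).
Here: a=2, b=2, f(n)=9
Compute log_b(a) = log_2(2) = 1.
f(n) = 9 = O(n^(1-ε)) with ε = 1. Case 1: M(n) = Θ(n^log_b(a)) = Θ(n).

Case 1: M(n) = Θ(n)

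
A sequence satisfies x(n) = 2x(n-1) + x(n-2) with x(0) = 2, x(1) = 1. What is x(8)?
Computing the sequence terms:
2, 1, 4, 9, 22, 53, 128, 309, 746

746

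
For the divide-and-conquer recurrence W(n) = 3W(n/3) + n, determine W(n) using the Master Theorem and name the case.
Master Theorem template: W(n) = a·W(n/b) + f(n).
Here: a=3, b=3, f(n)=n
Compute log_b(a) = log_3(3) = 1.
f(n) = n = Θ(n). Case 2: W(n) = Θ(n log n).

Case 2: W(n) = Θ(n log n)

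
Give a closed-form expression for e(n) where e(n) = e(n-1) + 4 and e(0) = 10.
Recurrence: e(n) = e(n-1) + 4, initial: e(0) = 10.
Each step adds 4, so e(n) = e(0) + 4n = 4n + 10.

e(n) = 4n + 10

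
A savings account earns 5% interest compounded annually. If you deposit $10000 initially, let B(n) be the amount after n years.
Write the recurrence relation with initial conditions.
Each year the balance grows by 5%, i.e. is multiplied by 1 + 5/100 = 1.05, so B(n) = 1.05 × B(n-1). The initial deposit gives B(0) = 10000.
Unrolling gives the closed form B(n) = 10000 × (1.05)ⁿ.

B(n) = 1.05 × B(n-1), B(0) = 10000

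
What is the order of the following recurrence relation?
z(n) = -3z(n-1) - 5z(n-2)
The order is the largest lag k for which z(n-k) appears. Here the deepest term is z(n-2), so the order is 2.

Order 2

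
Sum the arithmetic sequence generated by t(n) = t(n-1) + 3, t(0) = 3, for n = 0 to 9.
Computing the sequence terms: 3, 6, 9, 12, 15, 18, 21, 24, 27, 30
Adding these values together:

165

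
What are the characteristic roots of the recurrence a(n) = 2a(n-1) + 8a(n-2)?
Substitute a(n) = rⁿ and divide through by rⁿ⁻²: r² - 2r - 8 = 0
Factor: (r + 2)(r - 4) = 0, so r = -2, 4.
General solution: a(n) = A·(-2)ⁿ + B·4ⁿ

Characteristic: r² - 2r - 8 = 0, Roots: r = -2, 4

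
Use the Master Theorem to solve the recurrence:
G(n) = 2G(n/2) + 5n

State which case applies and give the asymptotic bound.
Master Theorem template: G(n) = a·G(n/b) + f(n).
Here: a=2, b=2, f(n)=5n
Compute log_b(a) = log_2(2) = 1.
f(n) = 5n = Θ(n). Case 2: G(n) = Θ(n log n).

Case 2: G(n) = Θ(n log n)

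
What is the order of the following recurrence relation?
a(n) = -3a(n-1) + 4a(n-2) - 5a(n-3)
The order is the largest lag k for which a(n-k) appears. Here the deepest term is a(n-3), so the order is 3.

Order 3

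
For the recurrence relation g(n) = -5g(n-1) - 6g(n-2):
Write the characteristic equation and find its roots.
Substitute g(n) = rⁿ and divide through by rⁿ⁻²: r² + 5r + 6 = 0
Factor: (r + 2)(r + 3) = 0, so r = -2, -3.
General solution: g(n) = A·(-2)ⁿ + B·(-3)ⁿ

Characteristic: r² + 5r + 6 = 0, Roots: r = -2, -3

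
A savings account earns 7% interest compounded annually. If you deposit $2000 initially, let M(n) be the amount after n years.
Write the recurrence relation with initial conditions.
Each year the balance grows by 7%, i.e. is multiplied by 1 + 7/100 = 1.07, so M(n) = 1.07 × M(n-1). The initial deposit gives M(0) = 2000.
Unrolling gives the closed form M(n) = 2000 × (1.07)ⁿ.

M(n) = 1.07 × M(n-1), M(0) = 2000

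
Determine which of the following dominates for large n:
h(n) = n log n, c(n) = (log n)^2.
Comparing growth rates:
Growth-rate hierarchy: log n ≺ any polynomial ≺ any exponential cⁿ (c>1) ≺ n! ≺ nⁿ.
polynomial degree 1 (with log factor) dominates polylogarithmic (log n)^2 asymptotically.

h(n) grows faster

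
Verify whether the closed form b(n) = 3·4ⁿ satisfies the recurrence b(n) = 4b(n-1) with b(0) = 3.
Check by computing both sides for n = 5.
From the recurrence with b(0) = 3:
  b(0) = 3, b(1) = 12, b(2) = 48, b(3) = 192, b(4) = 768, b(5) = 3072
  so the recurrence gives b(5) = 3072.
From the proposed closed form b(n) = 3·4ⁿ:
  b(5) = 3072.
Both sides give 3072 at n = 5, and the initial condition(s) match, so the closed form is consistent.

Yes, the closed form is correct.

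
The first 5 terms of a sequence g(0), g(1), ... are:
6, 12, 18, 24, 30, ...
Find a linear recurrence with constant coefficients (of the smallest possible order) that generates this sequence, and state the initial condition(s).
Look for the lowest-order linear relation among consecutive terms.
Observation: consecutive differences are constant (= 6).
Check at n=2: 1·12 + 6 = 18. ✓

g(n) = g(n-1) + 6, g(0) = 6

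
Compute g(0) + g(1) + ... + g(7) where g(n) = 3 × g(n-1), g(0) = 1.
Computing the sequence terms: 1, 3, 9, 27, 81, 243, 729, 2187
Adding these values together:

3280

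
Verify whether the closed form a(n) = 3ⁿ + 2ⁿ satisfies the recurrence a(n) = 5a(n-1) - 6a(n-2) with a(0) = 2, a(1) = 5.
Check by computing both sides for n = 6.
From the recurrence with a(0) = 2, a(1) = 5:
  a(0) = 2, a(1) = 5, a(2) = 13, a(3) = 35, a(4) = 97, a(5) = 275, a(6) = 793
  so the recurrence gives a(6) = 793.
From the proposed closed form a(n) = 3ⁿ + 2ⁿ:
  a(6) = 793.
Both sides give 793 at n = 6, and the initial condition(s) match, so the closed form is consistent.

Yes, the closed form is correct.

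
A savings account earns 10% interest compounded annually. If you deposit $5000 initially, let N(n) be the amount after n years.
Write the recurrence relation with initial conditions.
Each year the balance grows by 10%, i.e. is multiplied by 1 + 10/100 = 1.1, so N(n) = 1.1 × N(n-1). The initial deposit gives N(0) = 5000.
Unrolling gives the closed form N(n) = 5000 × (1.1)ⁿ.

N(n) = 1.1 × N(n-1), N(0) = 5000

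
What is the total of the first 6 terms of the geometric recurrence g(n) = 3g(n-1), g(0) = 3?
Computing the sequence terms: 3, 9, 27, 81, 243, 729
Adding these values together:

1092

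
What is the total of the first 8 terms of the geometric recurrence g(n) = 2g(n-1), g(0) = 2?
Computing the sequence terms: 2, 4, 8, 16, 32, 64, 128, 256
Adding these values together:

510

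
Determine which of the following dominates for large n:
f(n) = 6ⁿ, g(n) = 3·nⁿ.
Comparing growth rates:
Growth-rate hierarchy: log n ≺ any polynomial ≺ any exponential cⁿ (c>1) ≺ n! ≺ nⁿ.
super-exponential nⁿ dominates exponential base 6 asymptotically.

g(n) grows faster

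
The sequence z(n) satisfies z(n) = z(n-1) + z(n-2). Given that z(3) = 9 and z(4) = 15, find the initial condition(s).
Work backwards using z(k) = z(k+2) - z(k+1):
z(2) = z(4) - z(3) = 15 - 9 = 6
z(1) = z(3) - z(2) = 9 - 6 = 3
z(0) = z(2) - z(1) = 6 - 3 = 3

z(0) = 3, z(1) = 3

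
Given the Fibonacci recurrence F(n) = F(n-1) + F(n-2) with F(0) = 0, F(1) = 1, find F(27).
Computing the sequence terms:
0, 1, 1, 2, 3, 5, 8, 13, 21, 34, 55, 89, 144, 233, 377, 610, 987, 1597, 2584, 4181, 6765, 10946, 17711, 28657, 46368, 75025, 121393, 196418

196418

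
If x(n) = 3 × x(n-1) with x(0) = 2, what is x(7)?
Computing step by step:
x(0) = 2
x(1) = 3 × 2 = 6
x(2) = 3 × 6 = 18
x(3) = 3 × 18 = 54
x(4) = 3 × 54 = 162
x(5) = 3 × 162 = 486
x(6) = 3 × 486 = 1458
x(7) = 3 × 1458 = 4374

4374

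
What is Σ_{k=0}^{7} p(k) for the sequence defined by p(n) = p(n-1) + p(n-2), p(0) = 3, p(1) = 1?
Computing the sequence terms: 3, 1, 4, 5, 9, 14, 23, 37
Adding these values together:

96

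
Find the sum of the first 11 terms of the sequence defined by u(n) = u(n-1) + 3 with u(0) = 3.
Computing the sequence terms: 3, 6, 9, 12, 15, 18, 21, 24, 27, 30, 33
Adding these values together:

198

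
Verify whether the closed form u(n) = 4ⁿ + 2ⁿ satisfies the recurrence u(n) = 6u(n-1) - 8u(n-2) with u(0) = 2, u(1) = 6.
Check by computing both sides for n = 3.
From the recurrence with u(0) = 2, u(1) = 6:
  u(0) = 2, u(1) = 6, u(2) = 20, u(3) = 72
  so the recurrence gives u(3) = 72.
From the proposed closed form u(n) = 4ⁿ + 2ⁿ:
  u(3) = 72.
Both sides give 72 at n = 3, and the initial condition(s) match, so the closed form is consistent.

Yes, the closed form is correct.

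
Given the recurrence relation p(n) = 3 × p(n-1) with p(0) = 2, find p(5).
Computing step by step:
p(0) = 2
p(1) = 3 × 2 = 6
p(2) = 3 × 6 = 18
p(3) = 3 × 18 = 54
p(4) = 3 × 54 = 162
p(5) = 3 × 162 = 486

486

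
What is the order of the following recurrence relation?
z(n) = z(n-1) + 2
The order is the largest lag k for which z(n-k) appears. Here the deepest term is z(n-1) (the 2 term is non-homogeneous and does not affect the order), so the order is 1.

Order 1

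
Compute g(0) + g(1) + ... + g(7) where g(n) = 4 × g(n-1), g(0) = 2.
Computing the sequence terms: 2, 8, 32, 128, 512, 2048, 8192, 32768
Adding these values together:

43690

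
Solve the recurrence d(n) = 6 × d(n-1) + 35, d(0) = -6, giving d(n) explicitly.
Recurrence: d(n) = 6 × d(n-1) + 35, initial: d(0) = -6.
Try d(n) = A·6ⁿ + C. Substituting: A·6ⁿ + C = 6(A·6ⁿ⁻¹ + C) + 35 = A·6ⁿ + 6C + 35, so C = 6C + 35, giving C = -7. Then d(0) = A - 7 = -6 gives A = 1.

d(n) = 6ⁿ - 7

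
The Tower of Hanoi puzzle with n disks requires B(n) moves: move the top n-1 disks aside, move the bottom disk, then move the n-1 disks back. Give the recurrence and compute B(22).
Moving n disks = move the top n-1 disks aside (B(n-1) moves) + move the largest disk (1 move) + move the n-1 disks back on top (B(n-1) moves), so B(n) = 2B(n-1) + 1, with B(1) = 1 (a single disk takes one move).
First terms: 1, 3, 7, 15, 31, 63, … — each is one less than a power of 2. Indeed B(n) + 1 = 2(B(n-1) + 1) with B(1) + 1 = 2, so B(n) + 1 = 2ⁿ and B(n) = 2ⁿ - 1.
Hence B(22) = 2^22 - 1 = 4194304 - 1 = 4194303.

B(n) = 2B(n-1) + 1, B(1) = 1; B(22) = 4194303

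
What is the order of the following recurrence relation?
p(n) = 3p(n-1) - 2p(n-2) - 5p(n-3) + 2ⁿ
The order is the largest lag k for which p(n-k) appears. Here the deepest term is p(n-3) (the 2ⁿ term is non-homogeneous and does not affect the order), so the order is 3.

Order 3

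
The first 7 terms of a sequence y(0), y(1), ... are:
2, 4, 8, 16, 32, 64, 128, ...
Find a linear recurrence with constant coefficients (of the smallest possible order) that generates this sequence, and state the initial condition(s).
Look for the lowest-order linear relation among consecutive terms.
Observation: each term is 2× the previous.
Check at n=2: 2·4 = 8. ✓

y(n) = 2 × y(n-1), y(0) = 2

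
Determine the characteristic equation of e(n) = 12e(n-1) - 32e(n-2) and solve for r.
Substitute e(n) = rⁿ and divide through by rⁿ⁻²: r² - 12r + 32 = 0
Factor: (r - 4)(r - 8) = 0, so r = 4, 8.
General solution: e(n) = A·4ⁿ + B·8ⁿ

Characteristic: r² - 12r + 32 = 0, Roots: r = 4, 8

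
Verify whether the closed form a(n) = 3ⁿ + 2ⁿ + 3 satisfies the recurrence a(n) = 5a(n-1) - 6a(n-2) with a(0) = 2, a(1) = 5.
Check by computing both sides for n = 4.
From the recurrence with a(0) = 2, a(1) = 5:
  a(0) = 2, a(1) = 5, a(2) = 13, a(3) = 35, a(4) = 97
  so the recurrence gives a(4) = 97.
From the proposed closed form a(n) = 3ⁿ + 2ⁿ + 3:
  a(4) = 100.
The recurrence gives 97 but the closed form gives 100, so the closed form does not satisfy the recurrence.

No, the closed form is incorrect.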